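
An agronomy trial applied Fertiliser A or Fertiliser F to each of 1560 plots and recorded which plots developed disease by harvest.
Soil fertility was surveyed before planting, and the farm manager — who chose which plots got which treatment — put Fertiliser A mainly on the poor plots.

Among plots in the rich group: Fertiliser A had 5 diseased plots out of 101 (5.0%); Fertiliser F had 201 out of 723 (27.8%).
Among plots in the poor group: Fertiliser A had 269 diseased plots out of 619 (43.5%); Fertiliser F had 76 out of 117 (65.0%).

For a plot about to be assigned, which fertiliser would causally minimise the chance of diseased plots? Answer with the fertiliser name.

Fertiliser A

The soil fertility-specific comparison favours Fertiliser A throughout, but the pooled figures favour Fertiliser F. The question is whether to condition on soil fertility.
Here soil fertility is a common cause — it drives both which fertiliser a case falls under and the outcome. The crude comparison mixes populations; the stratum-specific rates are the causally relevant ones.
Within each level — rich: 5.0% vs 27.8%; poor: 43.5% vs 65.0% — Fertiliser A is lower every time.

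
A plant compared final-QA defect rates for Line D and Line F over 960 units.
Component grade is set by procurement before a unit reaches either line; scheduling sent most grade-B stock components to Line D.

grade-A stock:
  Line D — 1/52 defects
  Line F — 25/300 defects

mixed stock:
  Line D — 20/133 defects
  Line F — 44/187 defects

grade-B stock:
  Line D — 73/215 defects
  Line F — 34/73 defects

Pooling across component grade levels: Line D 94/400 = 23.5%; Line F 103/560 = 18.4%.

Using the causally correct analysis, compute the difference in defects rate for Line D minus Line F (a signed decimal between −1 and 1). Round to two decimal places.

-0.09

Component grade is set before the line has any effect — it is not caused by the line — and it independently drives the outcome. That makes it a confounder, so the causal comparison is within component grade levels.
Adjusting over the population distribution of component grade: 0.367·(0.019−0.083) + 0.333·(0.150−0.235) + 0.300·(0.340−0.466) = -0.090.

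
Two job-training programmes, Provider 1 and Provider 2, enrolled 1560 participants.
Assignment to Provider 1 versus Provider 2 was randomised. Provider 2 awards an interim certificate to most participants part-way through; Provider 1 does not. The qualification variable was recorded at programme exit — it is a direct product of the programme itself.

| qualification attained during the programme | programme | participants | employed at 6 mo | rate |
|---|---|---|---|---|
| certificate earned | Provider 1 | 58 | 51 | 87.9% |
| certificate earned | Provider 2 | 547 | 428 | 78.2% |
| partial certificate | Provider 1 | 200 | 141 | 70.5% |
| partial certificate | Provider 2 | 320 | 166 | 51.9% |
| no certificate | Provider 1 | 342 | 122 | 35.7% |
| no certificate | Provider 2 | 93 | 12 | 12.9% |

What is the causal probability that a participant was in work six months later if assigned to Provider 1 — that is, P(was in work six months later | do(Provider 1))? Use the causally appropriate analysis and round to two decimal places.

0.52

Qualification attained during the programme lies on the pathway programme → qualification attained during the programme → outcome, so adjusting for it blocks the indirect effect. For the total causal effect of programme, use the unadjusted pooled rates.
So P(outcome | do(Provider 1)) is just the pooled rate for Provider 1: 314/600 = 0.523.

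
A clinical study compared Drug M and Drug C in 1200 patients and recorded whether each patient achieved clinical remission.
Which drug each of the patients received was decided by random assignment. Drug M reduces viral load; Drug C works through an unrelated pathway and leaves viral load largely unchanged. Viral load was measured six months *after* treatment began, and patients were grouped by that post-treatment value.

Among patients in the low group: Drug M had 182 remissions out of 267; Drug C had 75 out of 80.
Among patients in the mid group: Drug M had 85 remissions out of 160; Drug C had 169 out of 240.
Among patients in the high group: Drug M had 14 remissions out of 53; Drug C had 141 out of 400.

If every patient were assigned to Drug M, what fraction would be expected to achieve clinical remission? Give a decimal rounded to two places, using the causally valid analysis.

Viral load is downstream of the drug. One should not condition on a consequence of treatment, so the overall rates are the right comparison.
So P(outcome | do(Drug M)) is just the pooled rate for Drug M: 281/480 = 0.585.

0.59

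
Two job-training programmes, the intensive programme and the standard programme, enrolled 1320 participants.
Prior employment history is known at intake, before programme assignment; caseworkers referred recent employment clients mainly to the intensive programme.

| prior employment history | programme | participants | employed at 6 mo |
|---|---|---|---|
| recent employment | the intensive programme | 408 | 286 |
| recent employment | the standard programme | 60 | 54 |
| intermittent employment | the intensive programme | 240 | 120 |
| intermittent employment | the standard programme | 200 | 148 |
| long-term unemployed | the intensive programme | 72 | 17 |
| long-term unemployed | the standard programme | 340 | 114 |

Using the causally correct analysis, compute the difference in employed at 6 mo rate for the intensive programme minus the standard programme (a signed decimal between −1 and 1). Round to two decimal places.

The stratified and pooled comparisons disagree (the standard programme wins within each prior employment history; the intensive programme wins overall), so the answer turns on the causal role of prior employment history.
Here prior employment history is a common cause — it drives both which programme a case falls under and the outcome. The crude comparison mixes populations; the stratum-specific rates are the causally relevant ones.
Adjusting over the population distribution of prior employment history: 0.355·(0.701−0.900) + 0.333·(0.500−0.740) + 0.312·(0.236−0.335) = -0.182.

-0.18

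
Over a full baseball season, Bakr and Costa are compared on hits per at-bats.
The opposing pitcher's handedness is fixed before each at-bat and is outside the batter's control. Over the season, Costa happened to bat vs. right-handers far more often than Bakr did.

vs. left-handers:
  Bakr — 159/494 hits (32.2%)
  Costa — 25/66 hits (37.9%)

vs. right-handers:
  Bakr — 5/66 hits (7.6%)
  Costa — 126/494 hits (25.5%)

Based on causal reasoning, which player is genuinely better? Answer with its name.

Costa

The pitcher handedness-specific comparison favours Costa throughout, but the pooled figures favour Bakr. The question is whether to condition on pitcher handedness.
Pitcher handedness differs across players for reasons unrelated to any effect of the player itself, and it separately predicts the outcome — a classic confounder. We must compare within pitcher handedness levels.
Within each level — vs. left-handers: 32.2% vs 37.9%; vs. right-handers: 7.6% vs 25.5% — Costa is higher every time.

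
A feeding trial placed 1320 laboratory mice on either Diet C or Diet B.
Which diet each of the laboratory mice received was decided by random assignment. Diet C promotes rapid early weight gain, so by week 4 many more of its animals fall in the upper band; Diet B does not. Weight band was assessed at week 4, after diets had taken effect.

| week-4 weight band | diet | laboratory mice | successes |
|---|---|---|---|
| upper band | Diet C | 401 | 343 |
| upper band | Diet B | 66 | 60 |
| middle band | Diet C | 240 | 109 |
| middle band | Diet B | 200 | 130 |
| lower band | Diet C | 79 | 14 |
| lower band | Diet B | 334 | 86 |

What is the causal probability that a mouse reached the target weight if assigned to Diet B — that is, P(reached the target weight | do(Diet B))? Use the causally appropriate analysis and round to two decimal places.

Week-4 weight band here is a post-treatment variable shaped by the diet; conditioning on it would introduce bias rather than remove it. The overall comparison is the causal one.
So P(outcome | do(Diet B)) is just the pooled rate for Diet B: 276/600 = 0.460.

0.46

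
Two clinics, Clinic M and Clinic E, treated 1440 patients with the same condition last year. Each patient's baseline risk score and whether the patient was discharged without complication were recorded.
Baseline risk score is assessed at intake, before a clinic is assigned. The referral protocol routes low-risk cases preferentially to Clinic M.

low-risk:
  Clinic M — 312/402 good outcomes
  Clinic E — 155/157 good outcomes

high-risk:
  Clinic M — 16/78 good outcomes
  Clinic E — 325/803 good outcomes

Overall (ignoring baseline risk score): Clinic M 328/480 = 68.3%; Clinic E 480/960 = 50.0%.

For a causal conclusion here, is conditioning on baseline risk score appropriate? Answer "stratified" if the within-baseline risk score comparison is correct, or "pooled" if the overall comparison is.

Baseline risk score is set before the clinic has any effect — it is not caused by the clinic — and it independently drives the outcome. That makes it a confounder, so the causal comparison is within baseline risk score levels.
Within each level — low-risk: 77.6% vs 98.7%; high-risk: 20.5% vs 40.5% — Clinic E is higher every time.

stratified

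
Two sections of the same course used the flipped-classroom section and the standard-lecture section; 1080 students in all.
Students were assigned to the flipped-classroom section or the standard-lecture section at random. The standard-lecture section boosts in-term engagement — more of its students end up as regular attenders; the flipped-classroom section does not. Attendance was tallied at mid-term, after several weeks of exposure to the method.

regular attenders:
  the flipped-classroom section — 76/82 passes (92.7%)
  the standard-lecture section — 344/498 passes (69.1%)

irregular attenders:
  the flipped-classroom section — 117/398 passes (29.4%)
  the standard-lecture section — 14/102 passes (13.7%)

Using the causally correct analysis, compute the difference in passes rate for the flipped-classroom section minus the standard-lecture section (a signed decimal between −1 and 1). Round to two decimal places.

-0.19

Mid-term attendance here is a post-treatment variable shaped by the teaching method; conditioning on it would introduce bias rather than remove it. The overall comparison is the causal one.
The causal difference is the pooled difference: 0.402 − 0.597 = -0.195.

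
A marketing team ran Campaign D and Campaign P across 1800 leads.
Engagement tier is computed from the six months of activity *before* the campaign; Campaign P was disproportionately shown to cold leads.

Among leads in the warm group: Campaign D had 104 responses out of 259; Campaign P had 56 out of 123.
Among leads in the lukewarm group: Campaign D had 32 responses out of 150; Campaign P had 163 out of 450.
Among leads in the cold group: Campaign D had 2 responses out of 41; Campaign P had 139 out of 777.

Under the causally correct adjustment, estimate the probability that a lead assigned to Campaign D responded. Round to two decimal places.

0.18

Engagement tier satisfies the back-door criterion: it is not a descendant of the campaign, and it blocks the spurious path from campaign to outcome. Adjusting for it (i.e., using the within-engagement tier rates) gives the causal effect.
Standardising Campaign D to the population engagement tier mix: 0.212·104/259 + 0.333·32/150 + 0.454·2/41 = 0.178.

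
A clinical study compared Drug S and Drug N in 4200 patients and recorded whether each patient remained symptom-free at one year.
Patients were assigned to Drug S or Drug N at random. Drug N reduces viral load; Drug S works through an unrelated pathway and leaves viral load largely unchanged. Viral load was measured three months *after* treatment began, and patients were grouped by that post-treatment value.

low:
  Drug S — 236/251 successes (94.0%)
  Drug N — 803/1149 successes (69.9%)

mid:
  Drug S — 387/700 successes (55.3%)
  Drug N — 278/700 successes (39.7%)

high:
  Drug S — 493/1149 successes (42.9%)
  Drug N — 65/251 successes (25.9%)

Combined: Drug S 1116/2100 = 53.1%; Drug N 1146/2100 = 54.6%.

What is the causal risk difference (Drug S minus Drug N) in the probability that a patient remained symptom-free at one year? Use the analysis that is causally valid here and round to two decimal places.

Within every viral load level Drug S has the higher rate, yet pooled Drug N does — Simpson's reversal.
Viral load is recorded after the drug and is itself shifted by it — it sits on the causal path from drug to outcome. Conditioning on a mediator would strip out part of the effect we want; the pooled comparison gives the total causal effect.
The causal difference is the pooled difference: 0.531 − 0.546 = -0.014.

-0.01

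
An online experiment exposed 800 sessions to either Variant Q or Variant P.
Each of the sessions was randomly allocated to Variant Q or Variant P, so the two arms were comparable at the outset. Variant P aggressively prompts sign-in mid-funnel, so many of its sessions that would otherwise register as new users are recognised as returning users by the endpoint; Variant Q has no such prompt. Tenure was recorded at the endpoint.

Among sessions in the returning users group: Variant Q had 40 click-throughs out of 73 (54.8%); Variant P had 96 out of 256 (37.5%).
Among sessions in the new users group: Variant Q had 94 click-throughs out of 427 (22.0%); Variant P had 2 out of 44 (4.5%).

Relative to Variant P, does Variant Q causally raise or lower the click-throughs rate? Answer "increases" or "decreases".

Because the variant influences user tenure, user tenure is a post-treatment mediator, not a confounder. Stratifying on it would bias the estimate; the causal effect is the crude pooled difference.
Pooled: Variant Q 26.8% vs Variant P 32.7%; Variant P is higher overall.

decreases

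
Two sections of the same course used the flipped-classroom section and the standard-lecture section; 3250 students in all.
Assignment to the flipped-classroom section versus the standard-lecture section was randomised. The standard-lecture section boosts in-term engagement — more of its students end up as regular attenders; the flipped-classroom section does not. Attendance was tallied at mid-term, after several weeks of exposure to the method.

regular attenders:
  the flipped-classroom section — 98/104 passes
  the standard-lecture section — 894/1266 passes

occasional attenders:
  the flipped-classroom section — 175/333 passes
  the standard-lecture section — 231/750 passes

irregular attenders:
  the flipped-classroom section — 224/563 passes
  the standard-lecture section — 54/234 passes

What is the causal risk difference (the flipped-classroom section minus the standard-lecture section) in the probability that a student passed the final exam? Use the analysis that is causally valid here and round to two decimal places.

-0.03

Mid-term attendance lies on the pathway teaching method → mid-term attendance → outcome, so adjusting for it blocks the indirect effect. For the total causal effect of teaching method, use the unadjusted pooled rates.
The causal difference is the pooled difference: 0.497 − 0.524 = -0.027.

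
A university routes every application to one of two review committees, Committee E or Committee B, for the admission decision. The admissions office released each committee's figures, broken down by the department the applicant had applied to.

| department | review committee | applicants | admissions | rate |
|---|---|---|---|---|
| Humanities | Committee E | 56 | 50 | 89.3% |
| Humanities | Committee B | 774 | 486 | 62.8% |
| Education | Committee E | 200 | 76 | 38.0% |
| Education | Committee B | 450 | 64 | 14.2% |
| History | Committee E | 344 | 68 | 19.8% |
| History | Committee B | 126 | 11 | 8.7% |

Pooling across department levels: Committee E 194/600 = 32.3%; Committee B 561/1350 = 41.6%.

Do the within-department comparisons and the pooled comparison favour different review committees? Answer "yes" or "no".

Within each department level (Humanities 89.3% vs 62.8%; Education 38.0% vs 14.2%; History 19.8% vs 8.7%), Committee E has the higher rate every time. Pooled: 32.3% vs 41.6% — Committee B has the higher rate overall. The two comparisons disagree.

yes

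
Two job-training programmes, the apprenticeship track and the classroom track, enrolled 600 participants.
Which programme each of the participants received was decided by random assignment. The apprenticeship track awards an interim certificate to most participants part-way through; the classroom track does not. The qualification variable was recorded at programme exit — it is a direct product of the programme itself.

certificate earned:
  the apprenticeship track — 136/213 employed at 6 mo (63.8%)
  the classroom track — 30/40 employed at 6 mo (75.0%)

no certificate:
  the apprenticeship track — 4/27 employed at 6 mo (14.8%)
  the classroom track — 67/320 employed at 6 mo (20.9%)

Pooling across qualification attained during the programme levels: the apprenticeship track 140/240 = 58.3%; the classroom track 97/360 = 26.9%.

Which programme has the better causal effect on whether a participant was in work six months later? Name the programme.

Qualification attained during the programme here is a post-treatment variable shaped by the programme; conditioning on it would introduce bias rather than remove it. The overall comparison is the causal one.
Pooled: the apprenticeship track 58.3% vs the classroom track 26.9%; the apprenticeship track is higher overall.

the apprenticeship track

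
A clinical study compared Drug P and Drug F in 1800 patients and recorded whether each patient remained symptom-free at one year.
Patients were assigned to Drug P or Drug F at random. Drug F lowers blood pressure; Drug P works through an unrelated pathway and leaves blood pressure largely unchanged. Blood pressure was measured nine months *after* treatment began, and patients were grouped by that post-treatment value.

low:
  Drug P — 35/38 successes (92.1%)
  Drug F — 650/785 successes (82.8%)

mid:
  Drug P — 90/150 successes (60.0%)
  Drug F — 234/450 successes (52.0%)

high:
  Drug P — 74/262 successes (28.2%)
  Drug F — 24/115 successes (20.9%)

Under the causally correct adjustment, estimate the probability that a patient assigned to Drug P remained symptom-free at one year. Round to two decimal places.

Drug P is higher inside every blood pressure stratum but Drug F is higher in aggregate. Whether to stratify depends on how blood pressure relates to the drug.
Blood pressure lies on the pathway drug → blood pressure → outcome, so adjusting for it blocks the indirect effect. For the total causal effect of drug, use the unadjusted pooled rates.
So P(outcome | do(Drug P)) is just the pooled rate for Drug P: 199/450 = 0.442.

0.44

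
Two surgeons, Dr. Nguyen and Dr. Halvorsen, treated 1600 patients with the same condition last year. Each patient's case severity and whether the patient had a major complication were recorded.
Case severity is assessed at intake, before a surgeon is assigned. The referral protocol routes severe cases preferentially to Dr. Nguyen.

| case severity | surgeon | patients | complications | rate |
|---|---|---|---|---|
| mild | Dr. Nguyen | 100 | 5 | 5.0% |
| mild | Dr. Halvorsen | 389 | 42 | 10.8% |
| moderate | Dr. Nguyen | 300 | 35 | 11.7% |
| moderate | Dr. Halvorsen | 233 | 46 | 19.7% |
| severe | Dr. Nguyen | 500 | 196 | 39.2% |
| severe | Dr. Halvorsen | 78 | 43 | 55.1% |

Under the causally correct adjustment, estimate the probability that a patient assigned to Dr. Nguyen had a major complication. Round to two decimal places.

The stratified and pooled comparisons disagree (Dr. Nguyen wins within each case severity; Dr. Halvorsen wins overall), so the answer turns on the causal role of case severity.
Case severity differs across surgeons for reasons unrelated to any effect of the surgeon itself, and it separately predicts the outcome — a classic confounder. We must compare within case severity levels.
Standardising Dr. Nguyen to the population case severity mix: 0.306·5/100 + 0.333·35/300 + 0.361·196/500 = 0.196.

0.20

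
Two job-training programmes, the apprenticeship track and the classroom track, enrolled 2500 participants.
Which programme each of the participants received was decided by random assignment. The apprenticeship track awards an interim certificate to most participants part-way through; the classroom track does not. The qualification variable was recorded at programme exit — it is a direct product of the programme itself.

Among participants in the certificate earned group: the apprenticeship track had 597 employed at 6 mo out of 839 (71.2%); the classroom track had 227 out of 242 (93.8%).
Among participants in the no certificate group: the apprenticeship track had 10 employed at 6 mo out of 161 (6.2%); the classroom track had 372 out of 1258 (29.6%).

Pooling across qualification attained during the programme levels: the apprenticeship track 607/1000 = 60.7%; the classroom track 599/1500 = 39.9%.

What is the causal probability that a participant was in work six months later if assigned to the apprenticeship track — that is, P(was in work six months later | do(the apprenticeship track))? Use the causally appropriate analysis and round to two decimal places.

Within every qualification attained during the programme level the classroom track has the higher rate, yet pooled the apprenticeship track does — Simpson's reversal.
Qualification attained during the programme lies on the pathway programme → qualification attained during the programme → outcome, so adjusting for it blocks the indirect effect. For the total causal effect of programme, use the unadjusted pooled rates.
So P(outcome | do(the apprenticeship track)) is just the pooled rate for the apprenticeship track: 607/1000 = 0.607.

0.61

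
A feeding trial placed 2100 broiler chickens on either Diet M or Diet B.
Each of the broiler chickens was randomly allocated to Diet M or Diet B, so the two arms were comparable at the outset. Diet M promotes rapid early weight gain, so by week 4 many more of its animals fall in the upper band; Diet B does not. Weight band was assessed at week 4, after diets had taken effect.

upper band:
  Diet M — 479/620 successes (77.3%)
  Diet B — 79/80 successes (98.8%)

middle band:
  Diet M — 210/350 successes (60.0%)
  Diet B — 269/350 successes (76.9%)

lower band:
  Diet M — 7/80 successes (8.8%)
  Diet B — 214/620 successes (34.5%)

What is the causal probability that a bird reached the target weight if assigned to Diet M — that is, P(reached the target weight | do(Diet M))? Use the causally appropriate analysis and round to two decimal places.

The distribution of week-4 weight band is itself part of what the diet does — it is an intermediate outcome. Holding it fixed would remove that part of the effect; the total effect is the pooled difference.
So P(outcome | do(Diet M)) is just the pooled rate for Diet M: 696/1050 = 0.663.

0.66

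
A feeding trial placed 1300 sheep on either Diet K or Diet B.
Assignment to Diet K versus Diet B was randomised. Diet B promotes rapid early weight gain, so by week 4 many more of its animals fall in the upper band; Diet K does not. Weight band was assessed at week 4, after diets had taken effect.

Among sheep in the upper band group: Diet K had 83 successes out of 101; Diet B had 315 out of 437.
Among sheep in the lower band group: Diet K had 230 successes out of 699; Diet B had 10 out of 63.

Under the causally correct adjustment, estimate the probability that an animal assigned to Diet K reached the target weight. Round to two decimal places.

Week-4 weight band is recorded after the diet and is itself shifted by it — it sits on the causal path from diet to outcome. Conditioning on a mediator would strip out part of the effect we want; the pooled comparison gives the total causal effect.
So P(outcome | do(Diet K)) is just the pooled rate for Diet K: 313/800 = 0.391.

0.39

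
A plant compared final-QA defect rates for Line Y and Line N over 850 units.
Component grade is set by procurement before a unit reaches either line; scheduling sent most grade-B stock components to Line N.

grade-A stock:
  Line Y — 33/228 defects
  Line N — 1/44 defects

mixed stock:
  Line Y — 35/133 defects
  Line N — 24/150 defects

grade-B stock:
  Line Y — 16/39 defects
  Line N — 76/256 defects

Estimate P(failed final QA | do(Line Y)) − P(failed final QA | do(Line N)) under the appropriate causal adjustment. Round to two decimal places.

Within every component grade level Line N has the lower rate, yet pooled Line Y does — Simpson's reversal.
The imbalance in component grade arose from how units were allocated, not from anything the line did; and component grade independently affects the outcome. The pooled gap is confounded — condition on component grade.
Adjusting over the population distribution of component grade: 0.320·(0.145−0.023) + 0.333·(0.263−0.160) + 0.347·(0.410−0.297) = +0.113.

+0.11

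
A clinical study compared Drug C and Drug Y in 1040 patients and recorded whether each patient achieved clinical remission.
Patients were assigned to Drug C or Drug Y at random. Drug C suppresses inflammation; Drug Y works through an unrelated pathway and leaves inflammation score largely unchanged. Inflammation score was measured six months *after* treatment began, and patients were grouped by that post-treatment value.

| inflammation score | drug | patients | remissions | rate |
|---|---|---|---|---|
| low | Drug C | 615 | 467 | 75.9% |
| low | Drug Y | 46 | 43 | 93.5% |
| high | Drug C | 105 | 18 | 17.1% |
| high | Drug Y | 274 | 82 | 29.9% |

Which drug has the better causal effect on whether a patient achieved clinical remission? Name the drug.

Inflammation score here is a post-treatment variable shaped by the drug; conditioning on it would introduce bias rather than remove it. The overall comparison is the causal one.
Pooled: Drug C 67.4% vs Drug Y 39.1%; Drug C is higher overall.

Drug C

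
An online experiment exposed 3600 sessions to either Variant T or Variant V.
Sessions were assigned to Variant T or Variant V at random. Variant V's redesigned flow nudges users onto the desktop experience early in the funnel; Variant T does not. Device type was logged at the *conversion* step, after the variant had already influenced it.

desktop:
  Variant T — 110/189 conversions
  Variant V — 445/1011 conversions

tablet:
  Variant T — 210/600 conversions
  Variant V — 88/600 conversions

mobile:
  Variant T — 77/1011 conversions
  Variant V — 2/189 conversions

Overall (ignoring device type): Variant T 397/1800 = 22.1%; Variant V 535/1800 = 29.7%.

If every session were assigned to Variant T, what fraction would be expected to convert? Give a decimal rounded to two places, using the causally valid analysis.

0.22

Variant T is higher inside every device type stratum but Variant V is higher in aggregate. Whether to stratify depends on how device type relates to the variant.
Because the variant influences device type, device type is a post-treatment mediator, not a confounder. Stratifying on it would bias the estimate; the causal effect is the crude pooled difference.
So P(outcome | do(Variant T)) is just the pooled rate for Variant T: 397/1800 = 0.221.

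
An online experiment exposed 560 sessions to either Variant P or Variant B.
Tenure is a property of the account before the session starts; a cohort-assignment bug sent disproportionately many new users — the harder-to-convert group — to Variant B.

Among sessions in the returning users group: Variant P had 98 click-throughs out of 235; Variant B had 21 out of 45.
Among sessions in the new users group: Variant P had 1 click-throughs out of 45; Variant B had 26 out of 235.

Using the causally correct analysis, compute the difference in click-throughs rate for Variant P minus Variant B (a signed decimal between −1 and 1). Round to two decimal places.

Variant B is higher inside every user tenure stratum but Variant P is higher in aggregate. Whether to stratify depends on how user tenure relates to the variant.
Nothing the variant does changes user tenure; the imbalance is an allocation artefact. With user tenure also predicting the outcome, the pooled figure is confounded, and the within-stratum comparison is the causal one.
Adjusting over the population distribution of user tenure: 0.500·(0.417−0.467) + 0.500·(0.022−0.111) = -0.069.

-0.07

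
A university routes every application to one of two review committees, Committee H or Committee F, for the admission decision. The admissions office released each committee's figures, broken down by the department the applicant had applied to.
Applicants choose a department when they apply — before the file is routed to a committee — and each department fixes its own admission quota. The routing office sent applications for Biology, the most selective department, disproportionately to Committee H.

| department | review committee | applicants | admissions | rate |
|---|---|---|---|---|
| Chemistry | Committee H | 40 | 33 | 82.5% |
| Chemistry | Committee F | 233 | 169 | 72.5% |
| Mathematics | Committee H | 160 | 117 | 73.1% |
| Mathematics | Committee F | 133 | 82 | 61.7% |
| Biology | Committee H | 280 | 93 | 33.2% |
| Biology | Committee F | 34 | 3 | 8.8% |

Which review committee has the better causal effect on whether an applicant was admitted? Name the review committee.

Committee H

Department satisfies the back-door criterion: it is not a descendant of the review committee, and it blocks the spurious path from review committee to outcome. Adjusting for it (i.e., using the within-department rates) gives the causal effect.
Within each level — Chemistry: 82.5% vs 72.5%; Mathematics: 73.1% vs 61.7%; Biology: 33.2% vs 8.8% — Committee H is higher every time.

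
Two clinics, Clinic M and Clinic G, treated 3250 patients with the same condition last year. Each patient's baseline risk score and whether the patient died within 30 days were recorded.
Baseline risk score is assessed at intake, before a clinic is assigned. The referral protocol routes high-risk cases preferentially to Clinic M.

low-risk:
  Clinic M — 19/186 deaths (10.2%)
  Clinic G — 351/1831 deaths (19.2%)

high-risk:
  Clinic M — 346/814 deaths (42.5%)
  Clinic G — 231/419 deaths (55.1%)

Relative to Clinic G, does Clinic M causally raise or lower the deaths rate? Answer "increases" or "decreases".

decreases

Baseline risk score satisfies the back-door criterion: it is not a descendant of the clinic, and it blocks the spurious path from clinic to outcome. Adjusting for it (i.e., using the within-baseline risk score rates) gives the causal effect.
Within each level — low-risk: 10.2% vs 19.2%; high-risk: 42.5% vs 55.1% — Clinic M is lower every time.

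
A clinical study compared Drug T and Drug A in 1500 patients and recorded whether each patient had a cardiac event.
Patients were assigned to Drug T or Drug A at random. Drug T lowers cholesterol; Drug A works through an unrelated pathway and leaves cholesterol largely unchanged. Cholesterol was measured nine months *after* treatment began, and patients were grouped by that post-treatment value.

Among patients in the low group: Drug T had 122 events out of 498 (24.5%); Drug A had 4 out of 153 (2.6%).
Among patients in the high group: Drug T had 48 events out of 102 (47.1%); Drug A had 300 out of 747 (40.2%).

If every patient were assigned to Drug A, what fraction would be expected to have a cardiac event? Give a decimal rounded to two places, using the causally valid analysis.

0.34

Cholesterol lies on the pathway drug → cholesterol → outcome, so adjusting for it blocks the indirect effect. For the total causal effect of drug, use the unadjusted pooled rates.
So P(outcome | do(Drug A)) is just the pooled rate for Drug A: 304/900 = 0.338.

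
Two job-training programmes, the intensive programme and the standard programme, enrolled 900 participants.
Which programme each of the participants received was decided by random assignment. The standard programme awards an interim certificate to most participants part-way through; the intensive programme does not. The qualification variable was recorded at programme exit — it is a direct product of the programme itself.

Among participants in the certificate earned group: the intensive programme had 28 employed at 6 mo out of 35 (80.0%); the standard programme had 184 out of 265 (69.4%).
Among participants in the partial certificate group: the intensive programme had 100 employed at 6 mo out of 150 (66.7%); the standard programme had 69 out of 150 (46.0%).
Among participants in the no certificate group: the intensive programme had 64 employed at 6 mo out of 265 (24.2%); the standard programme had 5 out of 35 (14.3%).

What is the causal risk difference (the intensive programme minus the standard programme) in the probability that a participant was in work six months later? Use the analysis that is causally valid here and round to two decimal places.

Stratifying would compare programmes among participants the programmes themselves sorted into qualification attained during the programme groups — a form of selection on an intermediate. The unconditioned pooled rates give the total causal effect.
The causal difference is the pooled difference: 0.427 − 0.573 = -0.147.

-0.15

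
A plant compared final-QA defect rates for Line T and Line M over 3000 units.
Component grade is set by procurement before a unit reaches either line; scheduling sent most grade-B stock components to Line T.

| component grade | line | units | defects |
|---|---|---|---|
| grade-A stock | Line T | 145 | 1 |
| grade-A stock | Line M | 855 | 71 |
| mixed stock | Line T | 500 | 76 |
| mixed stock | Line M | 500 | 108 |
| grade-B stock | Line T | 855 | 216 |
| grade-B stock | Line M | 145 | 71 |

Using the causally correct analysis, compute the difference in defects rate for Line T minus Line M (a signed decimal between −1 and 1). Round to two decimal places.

-0.13

Since component grade is a pre-existing factor (not a product of the line) and it affects the outcome on its own, it is a confounder. The stratified rates, not the pooled rate, identify the causal effect.
Adjusting over the population distribution of component grade: 0.333·(0.007−0.083) + 0.333·(0.152−0.216) + 0.333·(0.253−0.490) = -0.126.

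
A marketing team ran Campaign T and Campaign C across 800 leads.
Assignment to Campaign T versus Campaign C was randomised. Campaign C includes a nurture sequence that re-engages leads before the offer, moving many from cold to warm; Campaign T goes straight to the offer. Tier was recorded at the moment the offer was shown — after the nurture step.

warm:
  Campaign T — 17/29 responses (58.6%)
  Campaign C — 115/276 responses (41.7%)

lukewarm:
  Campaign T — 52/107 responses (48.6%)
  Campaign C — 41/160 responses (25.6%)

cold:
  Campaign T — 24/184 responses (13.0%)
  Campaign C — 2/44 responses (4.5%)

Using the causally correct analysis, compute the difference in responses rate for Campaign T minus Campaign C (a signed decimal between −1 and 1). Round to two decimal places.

-0.04

Campaign T is higher inside every engagement tier stratum but Campaign C is higher in aggregate. Whether to stratify depends on how engagement tier relates to the campaign.
Stratifying would compare campaigns among leads the campaigns themselves sorted into engagement tier groups — a form of selection on an intermediate. The unconditioned pooled rates give the total causal effect.
The causal difference is the pooled difference: 0.291 − 0.329 = -0.039.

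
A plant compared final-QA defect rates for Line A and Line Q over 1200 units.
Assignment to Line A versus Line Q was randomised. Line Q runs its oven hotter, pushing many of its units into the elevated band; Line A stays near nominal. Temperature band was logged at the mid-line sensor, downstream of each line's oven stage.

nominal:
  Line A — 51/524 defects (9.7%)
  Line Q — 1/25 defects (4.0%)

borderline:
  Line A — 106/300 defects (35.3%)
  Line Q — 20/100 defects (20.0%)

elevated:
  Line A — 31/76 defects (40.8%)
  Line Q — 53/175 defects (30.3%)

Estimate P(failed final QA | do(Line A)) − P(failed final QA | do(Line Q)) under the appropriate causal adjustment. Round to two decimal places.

-0.04

Within every in-process temperature band level Line Q has the lower rate, yet pooled Line A does — Simpson's reversal.
Stratifying would compare lines among units the lines themselves sorted into in-process temperature band groups — a form of selection on an intermediate. The unconditioned pooled rates give the total causal effect.
The causal difference is the pooled difference: 0.209 − 0.247 = -0.038.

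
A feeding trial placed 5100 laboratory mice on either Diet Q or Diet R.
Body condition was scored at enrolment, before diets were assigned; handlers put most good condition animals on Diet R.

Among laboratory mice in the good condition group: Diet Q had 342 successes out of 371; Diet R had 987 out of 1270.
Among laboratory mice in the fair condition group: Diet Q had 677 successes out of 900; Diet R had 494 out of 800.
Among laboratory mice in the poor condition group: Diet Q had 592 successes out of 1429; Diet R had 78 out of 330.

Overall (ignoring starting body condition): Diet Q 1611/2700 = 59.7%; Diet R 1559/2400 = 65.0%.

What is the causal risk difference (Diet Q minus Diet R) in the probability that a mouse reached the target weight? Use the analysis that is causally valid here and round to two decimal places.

The imbalance in starting body condition arose from how laboratory mice were allocated, not from anything the diet did; and starting body condition independently affects the outcome. The pooled gap is confounded — condition on starting body condition.
Adjusting over the population distribution of starting body condition: 0.322·(0.922−0.777) + 0.333·(0.752−0.618) + 0.345·(0.414−0.236) = +0.153.

+0.15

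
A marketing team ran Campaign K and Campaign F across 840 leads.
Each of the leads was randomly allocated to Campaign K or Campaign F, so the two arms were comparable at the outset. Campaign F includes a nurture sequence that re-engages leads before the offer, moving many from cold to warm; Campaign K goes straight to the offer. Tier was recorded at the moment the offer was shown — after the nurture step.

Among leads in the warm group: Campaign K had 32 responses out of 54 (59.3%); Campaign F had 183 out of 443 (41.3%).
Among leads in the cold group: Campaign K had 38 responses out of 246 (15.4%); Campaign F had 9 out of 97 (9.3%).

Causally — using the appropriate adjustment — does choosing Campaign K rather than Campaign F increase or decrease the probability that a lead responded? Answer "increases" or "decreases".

decreases

Engagement tier is downstream of the campaign. One should not condition on a consequence of treatment, so the overall rates are the right comparison.
Pooled: Campaign K 23.3% vs Campaign F 35.6%; Campaign F is higher overall.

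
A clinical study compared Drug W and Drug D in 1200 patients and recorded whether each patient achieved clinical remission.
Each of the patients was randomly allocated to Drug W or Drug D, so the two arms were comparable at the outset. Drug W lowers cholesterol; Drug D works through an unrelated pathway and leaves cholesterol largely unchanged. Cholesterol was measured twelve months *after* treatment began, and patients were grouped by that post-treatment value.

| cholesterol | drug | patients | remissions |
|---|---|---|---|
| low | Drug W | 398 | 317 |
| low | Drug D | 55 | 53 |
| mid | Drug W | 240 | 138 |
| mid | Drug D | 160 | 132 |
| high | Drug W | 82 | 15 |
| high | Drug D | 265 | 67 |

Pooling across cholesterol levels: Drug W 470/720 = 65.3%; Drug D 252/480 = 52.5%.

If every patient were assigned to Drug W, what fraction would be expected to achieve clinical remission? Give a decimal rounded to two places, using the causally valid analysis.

0.65

Stratifying would compare drugs among patients the drugs themselves sorted into cholesterol groups — a form of selection on an intermediate. The unconditioned pooled rates give the total causal effect.
So P(outcome | do(Drug W)) is just the pooled rate for Drug W: 470/720 = 0.653.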